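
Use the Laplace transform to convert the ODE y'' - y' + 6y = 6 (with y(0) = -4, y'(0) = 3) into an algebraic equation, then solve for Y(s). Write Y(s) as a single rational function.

Laplace-transform each side.
Using L{y''} = s^2 Y - s·y(0) - y'(0) and L{y'} = sY - y(0), with y(0) = -4, y'(0) = 3, the left side becomes (s^2 - s + 6)Y - (-4*s + 7).
The right side is L{6} = 6/s.
So (s^2 - s + 6)Y = 6/s + (-4*s + 7).
Divide through and combine into a single rational function.

Y(s) = (-4*s^2 + 7*s + 6)/(s^3 - s^2 + 6*s)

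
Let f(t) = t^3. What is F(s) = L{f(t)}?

F(s) = 6/s^4

L{t^3} = 3!/s^4 = 6/s^4.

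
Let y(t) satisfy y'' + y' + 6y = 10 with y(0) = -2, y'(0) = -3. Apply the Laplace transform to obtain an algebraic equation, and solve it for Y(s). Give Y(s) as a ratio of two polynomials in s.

Y(s) = (-2*s^2 - 5*s + 10)/(s^3 + s^2 + 6*s)

Laplace-transform each side.
With L{y''} = s^2 Y - s·y(0) - y'(0) and L{y'} = sY - y(0), with y(0) = -2, y'(0) = -3: the LHS transforms to (s^2 + s + 6)Y - (-2*s - 5).
The right side is L{10} = 10/s.
So (s^2 + s + 6)Y = 10/s + (-2*s - 5).
Solve for Y(s) and write it as one ratio of polynomials.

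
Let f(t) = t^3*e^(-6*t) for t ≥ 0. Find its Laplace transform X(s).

L{t^3} = 3!/s^4 = 6/s^4.
By the first shifting theorem, multiplying by e^(-6t) replaces s with s + 6.

X(s) = 6/(s + 6)^4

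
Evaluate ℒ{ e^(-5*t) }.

L{1} = 1/s.
By the first shifting theorem, multiplying by e^(-5t) replaces s with s + 5.

1/(s + 5)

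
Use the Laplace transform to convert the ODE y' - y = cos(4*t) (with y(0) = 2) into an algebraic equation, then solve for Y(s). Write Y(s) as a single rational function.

Laplace-transform each side.
With L{y'} = sY - y(0) = sY - 2: the LHS transforms to (s - 1)Y - (2).
The right side is L{cos(4*t)} = s/(s^2 + 16).
So (s - 1)Y = s/(s^2 + 16) + (2).
Solve for Y(s) and write it as one ratio of polynomials.

Y(s) = (2*s^2 + s + 32)/(s^3 - s^2 + 16*s - 16)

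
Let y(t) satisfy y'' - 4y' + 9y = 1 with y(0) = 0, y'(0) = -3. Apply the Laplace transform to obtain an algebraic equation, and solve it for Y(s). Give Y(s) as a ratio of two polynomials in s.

Y(s) = (-3*s + 1)/(s^3 - 4*s^2 + 9*s)

Take the Laplace transform of both sides.
The derivative rules (L{y''} = s^2 Y - s·y(0) - y'(0) and L{y'} = sY - y(0), with y(0) = 0, y'(0) = -3) turn the left side into (s^2 - 4*s + 9)Y - (-3).
The right side is L{1} = 1/s.
So (s^2 - 4*s + 9)Y = 1/s + (-3).
Isolate Y and clear denominators.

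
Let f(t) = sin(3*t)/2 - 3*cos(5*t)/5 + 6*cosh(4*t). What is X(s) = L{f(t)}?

Apply the Laplace transform termwise.
(6)·[L{cosh(4t)} = s/(s^2 - 16)]; (1/2)·[L{sin(3t)} = 3/(s^2 + 9)]; (-3/5)·[L{cos(5t)} = s/(s^2 + 25)].

X(s) = -3*s/(5*(s^2 + 25)) + 6*s/(s^2 - 16) + 3/(2*(s^2 + 9))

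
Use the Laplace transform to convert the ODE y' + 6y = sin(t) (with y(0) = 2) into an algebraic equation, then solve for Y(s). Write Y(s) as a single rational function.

Apply the Laplace transform to the equation.
Using L{y'} = sY - y(0) = sY - 2, the left side becomes (s + 6)Y - (2).
The right side is L{sin(t)} = 1/(s^2 + 1).
So (s + 6)Y = 1/(s^2 + 1) + (2).
Divide through and combine into a single rational function.

Y(s) = (2*s^2 + 3)/(s^3 + 6*s^2 + s + 6)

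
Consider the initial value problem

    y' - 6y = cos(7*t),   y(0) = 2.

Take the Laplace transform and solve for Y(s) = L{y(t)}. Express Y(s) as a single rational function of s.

Laplace-transform each side.
With L{y'} = sY - y(0) = sY - 2: the LHS transforms to (s - 6)Y - (2).
The right side is L{cos(7*t)} = s/(s^2 + 49).
So (s - 6)Y = s/(s^2 + 49) + (2).
Divide through and combine into a single rational function.

Y(s) = (2*s^2 + s + 98)/(s^3 - 6*s^2 + 49*s - 294)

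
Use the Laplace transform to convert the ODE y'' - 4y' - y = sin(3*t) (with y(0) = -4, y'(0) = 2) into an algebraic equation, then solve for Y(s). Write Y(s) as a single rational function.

Y(s) = (-4*s^3 + 18*s^2 - 36*s + 165)/(s^4 - 4*s^3 + 8*s^2 - 36*s - 9)

Laplace-transform each side.
The derivative rules (L{y''} = s^2 Y - s·y(0) - y'(0) and L{y'} = sY - y(0), with y(0) = -4, y'(0) = 2) turn the left side into (s^2 - 4*s - 1)Y - (-4*s + 18).
The right side is L{sin(3*t)} = 3/(s^2 + 9).
So (s^2 - 4*s - 1)Y = 3/(s^2 + 9) + (-4*s + 18).
Divide through and combine into a single rational function.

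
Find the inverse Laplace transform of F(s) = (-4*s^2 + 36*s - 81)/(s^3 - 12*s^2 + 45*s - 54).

Factor the denominator: s^3 - 12*s^2 + 45*s - 54 = (s - 6)*(s - 3)^2.
Partial fraction decomposition gives [-3/(s - 3)] + [3/(s - 3)^2] + [-1/(s - 6)].
Invert each term: -3/(s - 3) ↔ -3e^(3t); 3/(s - 3)^2 ↔ 3t·e^(3t); -1/(s - 6) ↔ -e^(6t).

3*t*exp(3*t) - exp(6*t) - 3*exp(3*t)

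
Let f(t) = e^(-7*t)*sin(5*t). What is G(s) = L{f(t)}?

L{sin(5t)} = 5/(s^2 + 25).
By the first shifting theorem, multiplying by e^(-7t) replaces s with s + 7.

G(s) = 5/((s + 7)^2 + 25)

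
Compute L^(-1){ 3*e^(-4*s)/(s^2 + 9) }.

Heaviside(t - 4)*(sin(3*t - 12))

The factor e^(-4s) signals a time shift by c = 4 (second shifting theorem).
L{sin(3t)} = 3/(s^2 + 9), so L^-1{3/(s^2 + 9)} = sin(3*t).
Hence the inverse is u(t - 4) times that function evaluated at t - 4.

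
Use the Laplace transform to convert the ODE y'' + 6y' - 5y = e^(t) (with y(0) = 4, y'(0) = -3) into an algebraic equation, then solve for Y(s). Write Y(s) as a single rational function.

Y(s) = (4*s^2 + 17*s - 20)/(s^3 + 5*s^2 - 11*s + 5)

Take the Laplace transform of both sides.
With L{y''} = s^2 Y - s·y(0) - y'(0) and L{y'} = sY - y(0), with y(0) = 4, y'(0) = -3: the LHS transforms to (s^2 + 6*s - 5)Y - (4*s + 21).
The right side is L{e^(t)} = 1/(s - 1).
So (s^2 + 6*s - 5)Y = 1/(s - 1) + (4*s + 21).
Solve for Y(s) and write it as one ratio of polynomials.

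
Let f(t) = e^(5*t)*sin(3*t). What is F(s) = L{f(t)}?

F(s) = 3/((s - 5)^2 + 9)

L{sin(3t)} = 3/(s^2 + 9).
By the first shifting theorem, multiplying by e^(5t) replaces s with s - 5.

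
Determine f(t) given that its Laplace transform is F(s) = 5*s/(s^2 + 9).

f(t) = 5*cos(3*t)

Since L{cos(3t)} = s/(s^2 + 9), the inverse is cos(3*t), scaled by 5.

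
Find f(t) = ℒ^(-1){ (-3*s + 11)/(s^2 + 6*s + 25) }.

Complete the square in the denominator: s^2 + 6*s + 25 = (s + 3)^2 + 4^2.
Split the numerator to match: -3*s + 11 = -3·(s + 3) + 5·4.
Invert each term: -3·(s + 3)/((s + 3)^2 + 16) ↔ -3e^(-3t)cos(4t); 5·4/((s + 3)^2 + 16) ↔ 5e^(-3t)sin(4t).

f(t) = 5*exp(-3*t)*sin(4*t) - 3*exp(-3*t)*cos(4*t)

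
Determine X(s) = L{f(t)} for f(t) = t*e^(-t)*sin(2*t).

X(s) = 4*(s + 1)/(s^2 + 2*s + 5)^2

L{sin(2t)} = 2/(s^2 + 4).
Multiplying by e^(-t) shifts s → s + 1, so L{e^(-t)*sin(2*t)} = 2/((s + 1)^2 + 4).
Then apply L{t·g(t)} = -d/ds[G(s)] with G(s) = 2/((s + 1)^2 + 4):
differentiating 1 time and applying the sign gives 4*(s + 1)/(s^2 + 2*s + 5)^2.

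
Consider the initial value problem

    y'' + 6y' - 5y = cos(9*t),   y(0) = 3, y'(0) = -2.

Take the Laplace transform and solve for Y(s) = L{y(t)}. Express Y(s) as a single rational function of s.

Y(s) = (3*s^3 + 16*s^2 + 244*s + 1296)/(s^4 + 6*s^3 + 76*s^2 + 486*s - 405)

Take the Laplace transform of both sides.
The derivative rules (L{y''} = s^2 Y - s·y(0) - y'(0) and L{y'} = sY - y(0), with y(0) = 3, y'(0) = -2) turn the left side into (s^2 + 6*s - 5)Y - (3*s + 16).
The right side is L{cos(9*t)} = s/(s^2 + 81).
So (s^2 + 6*s - 5)Y = s/(s^2 + 81) + (3*s + 16).
Solve for Y(s) and write it as one ratio of polynomials.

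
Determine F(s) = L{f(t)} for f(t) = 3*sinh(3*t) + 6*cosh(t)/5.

F(s) = 6*s/(5*(s^2 - 1)) + 9/(s^2 - 9)

By linearity of the Laplace transform, transform each term separately.
(3)·[L{sinh(3t)} = 3/(s^2 - 9)]; (6/5)·[L{cosh(t)} = s/(s^2 - 1)].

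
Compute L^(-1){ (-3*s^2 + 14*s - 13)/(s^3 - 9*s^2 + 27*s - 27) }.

t^2*exp(3*t) - 4*t*exp(3*t) - 3*exp(3*t)

Factor the denominator: s^3 - 9*s^2 + 27*s - 27 = (s - 3)^3.
Partial fraction decomposition gives [-3/(s - 3)] + [-4/(s - 3)^2] + [2/(s - 3)^3].
Invert each term: -3/(s - 3) ↔ -3e^(3t); -4/(s - 3)^2 ↔ -4t·e^(3t); 2/(s - 3)^3 ↔ (1)t^2·e^(3t).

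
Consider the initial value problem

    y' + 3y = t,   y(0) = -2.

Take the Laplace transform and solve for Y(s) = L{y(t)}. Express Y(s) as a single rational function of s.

Laplace-transform each side.
The derivative rules (L{y'} = sY - y(0) = sY - (-2)) turn the left side into (s + 3)Y - (-2).
The right side is L{t} = s^(-2).
So (s + 3)Y = s^(-2) + (-2).
Divide through and combine into a single rational function.

Y(s) = (-2*s^2 + 1)/(s^3 + 3*s^2)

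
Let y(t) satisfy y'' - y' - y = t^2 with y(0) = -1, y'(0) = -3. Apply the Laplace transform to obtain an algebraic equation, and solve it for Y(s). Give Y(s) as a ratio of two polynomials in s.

Y(s) = (-s^4 - 2*s^3 + 2)/(s^5 - s^4 - s^3)

Apply the Laplace transform to the equation.
With L{y''} = s^2 Y - s·y(0) - y'(0) and L{y'} = sY - y(0), with y(0) = -1, y'(0) = -3: the LHS transforms to (s^2 - s - 1)Y - (-s - 2).
The right side is L{t^2} = 2/s^3.
So (s^2 - s - 1)Y = 2/s^3 + (-s - 2).
Isolate Y and clear denominators.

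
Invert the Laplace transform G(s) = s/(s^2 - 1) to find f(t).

f(t) = cosh(t)

Since L{cosh(t)} = s/(s^2 - 1), the inverse is cosh(t).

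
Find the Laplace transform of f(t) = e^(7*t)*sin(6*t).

6/((s - 7)^2 + 36)

L{sin(6t)} = 6/(s^2 + 36).
By the first shifting theorem, multiplying by e^(7t) replaces s with s - 7.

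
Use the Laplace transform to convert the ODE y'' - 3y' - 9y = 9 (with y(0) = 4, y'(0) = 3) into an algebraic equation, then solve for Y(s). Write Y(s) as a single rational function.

Take the Laplace transform of both sides.
With L{y''} = s^2 Y - s·y(0) - y'(0) and L{y'} = sY - y(0), with y(0) = 4, y'(0) = 3: the LHS transforms to (s^2 - 3*s - 9)Y - (4*s - 9).
The right side is L{9} = 9/s.
So (s^2 - 3*s - 9)Y = 9/s + (4*s - 9).
Solve for Y(s) and write it as one ratio of polynomials.

Y(s) = (4*s^2 - 9*s + 9)/(s^3 - 3*s^2 - 9*s)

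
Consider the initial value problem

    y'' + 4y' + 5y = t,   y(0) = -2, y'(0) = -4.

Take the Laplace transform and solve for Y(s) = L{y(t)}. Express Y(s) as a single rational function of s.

Apply the Laplace transform to the equation.
Using L{y''} = s^2 Y - s·y(0) - y'(0) and L{y'} = sY - y(0), with y(0) = -2, y'(0) = -4, the left side becomes (s^2 + 4*s + 5)Y - (-2*s - 12).
The right side is L{t} = s^(-2).
So (s^2 + 4*s + 5)Y = s^(-2) + (-2*s - 12).
Divide through and combine into a single rational function.

Y(s) = (-2*s^3 - 12*s^2 + 1)/(s^4 + 4*s^3 + 5*s^2)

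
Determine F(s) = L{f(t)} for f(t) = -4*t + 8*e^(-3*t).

Apply the Laplace transform termwise.
(-4)·[L{t} = 1!/s^2 = 1/s^2]; (8)·[L{e^(-3t)} = 1/(s + 3)].

F(s) = 8/(s + 3) - 4/s^2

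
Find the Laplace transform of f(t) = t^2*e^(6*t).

2/(s - 6)^3

L{e^(6t)} = 1/(s - 6).
Then apply L{t^2·g(t)} = (-1)^2 d^2/ds^2[H(s)] with H(s) = 1/(s - 6):
differentiating 2 times and applying the sign gives 2/(s - 6)^3.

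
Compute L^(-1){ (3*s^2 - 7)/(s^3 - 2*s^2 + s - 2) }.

exp(2*t) + 4*sin(t) + 2*cos(t)

Factor the denominator: s^3 - 2*s^2 + s - 2 = (s - 2)*(s^2 + 1).
Partial fraction decomposition gives [1/(s - 2)] + [2*s/(s^2 + 1)] + [4/(s^2 + 1)].
Invert each term: 1/(s - 2) ↔ e^(2t); 2·s/(s^2 + 1) ↔ 2cos(t); 4·1/(s^2 + 1) ↔ 4sin(t).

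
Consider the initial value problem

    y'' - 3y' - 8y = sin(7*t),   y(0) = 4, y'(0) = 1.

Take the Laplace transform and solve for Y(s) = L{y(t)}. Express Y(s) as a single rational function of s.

Transform both sides with L{·}.
The derivative rules (L{y''} = s^2 Y - s·y(0) - y'(0) and L{y'} = sY - y(0), with y(0) = 4, y'(0) = 1) turn the left side into (s^2 - 3*s - 8)Y - (4*s - 11).
The right side is L{sin(7*t)} = 7/(s^2 + 49).
So (s^2 - 3*s - 8)Y = 7/(s^2 + 49) + (4*s - 11).
Isolate Y and clear denominators.

Y(s) = (4*s^3 - 11*s^2 + 196*s - 532)/(s^4 - 3*s^3 + 41*s^2 - 147*s - 392)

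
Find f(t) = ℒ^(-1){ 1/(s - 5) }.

f(t) = exp(5*t)

Since L{e^(5t)} = 1/(s - 5), the inverse is e^(5*t).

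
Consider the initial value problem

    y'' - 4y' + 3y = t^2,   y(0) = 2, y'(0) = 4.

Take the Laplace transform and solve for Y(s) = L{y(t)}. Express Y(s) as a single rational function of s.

Transform both sides with L{·}.
With L{y''} = s^2 Y - s·y(0) - y'(0) and L{y'} = sY - y(0), with y(0) = 2, y'(0) = 4: the LHS transforms to (s^2 - 4*s + 3)Y - (2*s - 4).
The right side is L{t^2} = 2/s^3.
So (s^2 - 4*s + 3)Y = 2/s^3 + (2*s - 4).
Isolate Y and clear denominators.

Y(s) = (2*s^3 - 2*s^2 - 2*s - 2)/(s^4 - 3*s^3)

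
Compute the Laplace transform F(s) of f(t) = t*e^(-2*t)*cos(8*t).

F(s) = (s - 6)*(s + 10)/(s^2 + 4*s + 68)^2

L{cos(8t)} = s/(s^2 + 64).
Multiplying by e^(-2t) shifts s → s + 2, so L{e^(-2*t)*cos(8*t)} = (s + 2)/((s + 2)^2 + 64).
Then apply L{t·g(t)} = -d/ds[G(s)] with G(s) = (s + 2)/((s + 2)^2 + 64):
differentiating 1 time and applying the sign gives (s - 6)*(s + 10)/(s^2 + 4*s + 68)^2.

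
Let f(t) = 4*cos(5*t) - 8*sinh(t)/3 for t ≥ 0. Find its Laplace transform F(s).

Apply the Laplace transform termwise.
(4)·[L{cos(5t)} = s/(s^2 + 25)]; (-8/3)·[L{sinh(t)} = 1/(s^2 - 1)].

F(s) = 4*s/(s^2 + 25) - 8/(3*(s^2 - 1))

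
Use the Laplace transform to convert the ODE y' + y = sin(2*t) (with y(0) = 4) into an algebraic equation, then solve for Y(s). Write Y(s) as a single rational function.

Apply the Laplace transform to the equation.
Using L{y'} = sY - y(0) = sY - 4, the left side becomes (s + 1)Y - (4).
The right side is L{sin(2*t)} = 2/(s^2 + 4).
So (s + 1)Y = 2/(s^2 + 4) + (4).
Isolate Y and clear denominators.

Y(s) = (4*s^2 + 18)/(s^3 + s^2 + 4*s + 4)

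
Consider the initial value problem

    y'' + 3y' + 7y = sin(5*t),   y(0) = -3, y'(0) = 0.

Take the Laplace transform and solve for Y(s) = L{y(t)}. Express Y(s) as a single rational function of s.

Y(s) = (-3*s^3 - 9*s^2 - 75*s - 220)/(s^4 + 3*s^3 + 32*s^2 + 75*s + 175)

Laplace-transform each side.
The derivative rules (L{y''} = s^2 Y - s·y(0) - y'(0) and L{y'} = sY - y(0), with y(0) = -3, y'(0) = 0) turn the left side into (s^2 + 3*s + 7)Y - (-3*s - 9).
The right side is L{sin(5*t)} = 5/(s^2 + 25).
So (s^2 + 3*s + 7)Y = 5/(s^2 + 25) + (-3*s - 9).
Divide through and combine into a single rational function.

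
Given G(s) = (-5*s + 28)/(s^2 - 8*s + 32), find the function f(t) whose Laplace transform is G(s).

Complete the square in the denominator: s^2 - 8*s + 32 = (s - 4)^2 + 4^2.
Split the numerator to match: -5*s + 28 = -5·(s - 4) + 2·4.
Invert each term: -5·(s - 4)/((s - 4)^2 + 16) ↔ -5e^(4t)cos(4t); 2·4/((s - 4)^2 + 16) ↔ 2e^(4t)sin(4t).

f(t) = 2*exp(4*t)*sin(4*t) - 5*exp(4*t)*cos(4*t)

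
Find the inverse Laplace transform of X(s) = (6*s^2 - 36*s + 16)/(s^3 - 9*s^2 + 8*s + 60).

2*exp(6*t) + 2*exp(5*t) + 2*exp(-2*t)

Factor the denominator: s^3 - 9*s^2 + 8*s + 60 = (s - 6)*(s - 5)*(s + 2).
Partial fraction decomposition gives [2/(s - 6)] + [2/(s - 5)] + [2/(s + 2)].
Invert each term: 2/(s - 6) ↔ 2e^(6t); 2/(s - 5) ↔ 2e^(5t); 2/(s + 2) ↔ 2e^(-2t).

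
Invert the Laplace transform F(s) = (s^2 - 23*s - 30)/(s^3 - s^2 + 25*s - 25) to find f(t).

Factor the denominator: s^3 - s^2 + 25*s - 25 = (s - 1)*(s^2 + 25).
Partial fraction decomposition gives [-2/(s - 1)] + [3*s/(s^2 + 25)] + [-20/(s^2 + 25)].
Invert each term: -2/(s - 1) ↔ -2e^(t); 3·s/(s^2 + 25) ↔ 3cos(5t); -4·5/(s^2 + 25) ↔ -4sin(5t).

f(t) = -2*exp(t) - 4*sin(5*t) + 3*cos(5*t)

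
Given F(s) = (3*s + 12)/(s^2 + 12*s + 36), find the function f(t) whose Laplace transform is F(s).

f(t) = -6*t*exp(-6*t) + 3*exp(-6*t)

Factor the denominator: s^2 + 12*s + 36 = (s + 6)^2.
Partial fraction decomposition gives [3/(s + 6)] + [-6/(s + 6)^2].
Invert each term: 3/(s + 6) ↔ 3e^(-6t); -6/(s + 6)^2 ↔ -6t·e^(-6t).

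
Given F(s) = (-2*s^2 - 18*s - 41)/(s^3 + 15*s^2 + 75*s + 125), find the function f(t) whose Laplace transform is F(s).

f(t) = -t^2*exp(-5*t)/2 + 2*t*exp(-5*t) - 2*exp(-5*t)

Factor the denominator: s^3 + 15*s^2 + 75*s + 125 = (s + 5)^3.
Partial fraction decomposition gives [-2/(s + 5)] + [2/(s + 5)^2] + [-1/(s + 5)^3].
Invert each term: -2/(s + 5) ↔ -2e^(-5t); 2/(s + 5)^2 ↔ 2t·e^(-5t); -1/(s + 5)^3 ↔ (-1/2)t^2·e^(-5t).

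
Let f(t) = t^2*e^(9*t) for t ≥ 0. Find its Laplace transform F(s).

F(s) = 2/(s - 9)^3

L{e^(9t)} = 1/(s - 9).
Then apply L{t^2·g(t)} = (-1)^2 d^2/ds^2[G(s)] with G(s) = 1/(s - 9):
differentiating 2 times and applying the sign gives 2/(s - 9)^3.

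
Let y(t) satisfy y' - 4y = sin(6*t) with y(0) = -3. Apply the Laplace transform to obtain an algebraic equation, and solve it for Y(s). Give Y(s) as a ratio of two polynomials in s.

Take the Laplace transform of both sides.
The derivative rules (L{y'} = sY - y(0) = sY - (-3)) turn the left side into (s - 4)Y - (-3).
The right side is L{sin(6*t)} = 6/(s^2 + 36).
So (s - 4)Y = 6/(s^2 + 36) + (-3).
Isolate Y and clear denominators.

Y(s) = (-3*s^2 - 102)/(s^3 - 4*s^2 + 36*s - 144)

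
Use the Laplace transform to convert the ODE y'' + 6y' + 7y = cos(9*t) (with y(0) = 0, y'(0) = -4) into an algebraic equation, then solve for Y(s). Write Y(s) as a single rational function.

Y(s) = (-4*s^2 + s - 324)/(s^4 + 6*s^3 + 88*s^2 + 486*s + 567)

Laplace-transform each side.
The derivative rules (L{y''} = s^2 Y - s·y(0) - y'(0) and L{y'} = sY - y(0), with y(0) = 0, y'(0) = -4) turn the left side into (s^2 + 6*s + 7)Y - (-4).
The right side is L{cos(9*t)} = s/(s^2 + 81).
So (s^2 + 6*s + 7)Y = s/(s^2 + 81) + (-4).
Divide through and combine into a single rational function.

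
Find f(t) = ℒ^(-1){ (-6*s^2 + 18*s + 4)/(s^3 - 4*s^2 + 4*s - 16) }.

Factor the denominator: s^3 - 4*s^2 + 4*s - 16 = (s - 4)*(s^2 + 4).
Partial fraction decomposition gives [-1/(s - 4)] + [-5*s/(s^2 + 4)] + [-2/(s^2 + 4)].
Invert each term: -1/(s - 4) ↔ -e^(4t); -5·s/(s^2 + 4) ↔ -5cos(2t); -1·2/(s^2 + 4) ↔ -sin(2t).

f(t) = -exp(4*t) - sin(2*t) - 5*cos(2*t)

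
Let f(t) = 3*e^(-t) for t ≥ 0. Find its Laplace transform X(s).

X(s) = 3/(s + 1)

L{3} = 3/s.
By the first shifting theorem, multiplying by e^(-t) replaces s with s + 1.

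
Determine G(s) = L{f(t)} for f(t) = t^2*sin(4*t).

L{sin(4t)} = 4/(s^2 + 16).
Then apply L{t^2·g(t)} = (-1)^2 d^2/ds^2[H(s)] with H(s) = 4/(s^2 + 16):
differentiating 2 times and applying the sign gives 8*(3*s^2 - 16)/(s^2 + 16)^3.

G(s) = 8*(3*s^2 - 16)/(s^2 + 16)^3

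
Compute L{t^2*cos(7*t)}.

2*s*(s^2 - 147)/(s^2 + 49)^3

L{cos(7t)} = s/(s^2 + 49).
Then apply L{t^2·g(t)} = (-1)^2 d^2/ds^2[G(s)] with G(s) = s/(s^2 + 49):
differentiating 2 times and applying the sign gives 2*s*(s^2 - 147)/(s^2 + 49)^3.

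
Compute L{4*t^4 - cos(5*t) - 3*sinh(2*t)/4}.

Apply the Laplace transform termwise.
(-1)·[L{cos(5t)} = s/(s^2 + 25)]; (-3/4)·[L{sinh(2t)} = 2/(s^2 - 4)]; (4)·[L{t^4} = 4!/s^5 = 24/s^5].

-s/(s^2 + 25) - 3/(2*(s^2 - 4)) + 96/s^5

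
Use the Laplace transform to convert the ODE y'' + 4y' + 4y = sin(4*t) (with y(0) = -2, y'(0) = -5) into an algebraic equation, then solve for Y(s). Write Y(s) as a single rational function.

Laplace-transform each side.
With L{y''} = s^2 Y - s·y(0) - y'(0) and L{y'} = sY - y(0), with y(0) = -2, y'(0) = -5: the LHS transforms to (s^2 + 4*s + 4)Y - (-2*s - 13).
The right side is L{sin(4*t)} = 4/(s^2 + 16).
So (s^2 + 4*s + 4)Y = 4/(s^2 + 16) + (-2*s - 13).
Isolate Y and clear denominators.

Y(s) = (-2*s^3 - 13*s^2 - 32*s - 204)/(s^4 + 4*s^3 + 20*s^2 + 64*s + 64)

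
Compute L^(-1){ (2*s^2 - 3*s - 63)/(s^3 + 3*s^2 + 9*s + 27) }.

Factor the denominator: s^3 + 3*s^2 + 9*s + 27 = (s + 3)*(s^2 + 9).
Partial fraction decomposition gives [-2/(s + 3)] + [4*s/(s^2 + 9)] + [-15/(s^2 + 9)].
Invert each term: -2/(s + 3) ↔ -2e^(-3t); 4·s/(s^2 + 9) ↔ 4cos(3t); -5·3/(s^2 + 9) ↔ -5sin(3t).

-5*sin(3*t) + 4*cos(3*t) - 2*exp(-3*t)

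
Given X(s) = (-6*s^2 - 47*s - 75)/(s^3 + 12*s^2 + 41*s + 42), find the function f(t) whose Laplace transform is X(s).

f(t) = -exp(-2*t) - 3*exp(-3*t) - 2*exp(-7*t)

Factor the denominator: s^3 + 12*s^2 + 41*s + 42 = (s + 2)*(s + 3)*(s + 7).
Partial fraction decomposition gives [-2/(s + 7)] + [-3/(s + 3)] + [-1/(s + 2)].
Invert each term: -2/(s + 7) ↔ -2e^(-7t); -3/(s + 3) ↔ -3e^(-3t); -1/(s + 2) ↔ -e^(-2t).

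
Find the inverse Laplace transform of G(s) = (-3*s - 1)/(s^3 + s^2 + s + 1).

Factor the denominator: s^3 + s^2 + s + 1 = (s + 1)*(s^2 + 1).
Partial fraction decomposition gives [1/(s + 1)] + [-s/(s^2 + 1)] + [-2/(s^2 + 1)].
Invert each term: 1/(s + 1) ↔ e^(-t); -1·s/(s^2 + 1) ↔ -cos(t); -2·1/(s^2 + 1) ↔ -2sin(t).

-2*sin(t) - cos(t) + exp(-t)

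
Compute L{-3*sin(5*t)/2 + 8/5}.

-15/(2*(s^2 + 25)) + 8/(5*s)

The transform is linear, so treat each term independently.
(-3/2)·[L{sin(5t)} = 5/(s^2 + 25)]; L{8/5} = (8/5)/s.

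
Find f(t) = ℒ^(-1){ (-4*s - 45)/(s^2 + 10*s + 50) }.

f(t) = -5*exp(-5*t)*sin(5*t) - 4*exp(-5*t)*cos(5*t)

Complete the square in the denominator: s^2 + 10*s + 50 = (s + 5)^2 + 5^2.
Split the numerator to match: -4*s - 45 = -4·(s + 5) - 5·5.
Invert each term: -4·(s + 5)/((s + 5)^2 + 25) ↔ -4e^(-5t)cos(5t); -5·5/((s + 5)^2 + 25) ↔ -5e^(-5t)sin(5t).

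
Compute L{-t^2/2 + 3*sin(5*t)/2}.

Apply the Laplace transform termwise.
(3/2)·[L{sin(5t)} = 5/(s^2 + 25)]; (-1/2)·[L{t^2} = 2!/s^3 = 2/s^3].

15/(2*(s^2 + 25)) - 1/s^3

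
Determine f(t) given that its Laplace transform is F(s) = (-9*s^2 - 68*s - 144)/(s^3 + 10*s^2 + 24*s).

Factor the denominator: s^3 + 10*s^2 + 24*s = s*(s + 4)*(s + 6).
Partial fraction decomposition gives [-6/s] + [2/(s + 4)] + [-5/(s + 6)].
Invert each term: -6/(s - 0) ↔ -6e^(0t); 2/(s + 4) ↔ 2e^(-4t); -5/(s + 6) ↔ -5e^(-6t).

f(t) = -6 + 2*exp(-4*t) - 5*exp(-6*t)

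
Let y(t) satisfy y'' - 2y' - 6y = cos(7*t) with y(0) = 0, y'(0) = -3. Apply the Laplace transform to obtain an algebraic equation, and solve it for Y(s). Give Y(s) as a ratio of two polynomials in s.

Y(s) = (-3*s^2 + s - 147)/(s^4 - 2*s^3 + 43*s^2 - 98*s - 294)

Laplace-transform each side.
The derivative rules (L{y''} = s^2 Y - s·y(0) - y'(0) and L{y'} = sY - y(0), with y(0) = 0, y'(0) = -3) turn the left side into (s^2 - 2*s - 6)Y - (-3).
The right side is L{cos(7*t)} = s/(s^2 + 49).
So (s^2 - 2*s - 6)Y = s/(s^2 + 49) + (-3).
Divide through and combine into a single rational function.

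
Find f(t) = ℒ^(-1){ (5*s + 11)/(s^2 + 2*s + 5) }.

f(t) = 3*exp(-t)*sin(2*t) + 5*exp(-t)*cos(2*t)

Complete the square in the denominator: s^2 + 2*s + 5 = (s + 1)^2 + 2^2.
Split the numerator to match: 5*s + 11 = 5·(s + 1) + 3·2.
Invert each term: 5·(s + 1)/((s + 1)^2 + 4) ↔ 5e^(-t)cos(2t); 3·2/((s + 1)^2 + 4) ↔ 3e^(-t)sin(2t).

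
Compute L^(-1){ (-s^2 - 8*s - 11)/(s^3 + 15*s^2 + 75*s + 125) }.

Factor the denominator: s^3 + 15*s^2 + 75*s + 125 = (s + 5)^3.
Partial fraction decomposition gives [-1/(s + 5)] + [2/(s + 5)^2] + [4/(s + 5)^3].
Invert each term: -1/(s + 5) ↔ -e^(-5t); 2/(s + 5)^2 ↔ 2t·e^(-5t); 4/(s + 5)^3 ↔ (2)t^2·e^(-5t).

2*t^2*exp(-5*t) + 2*t*exp(-5*t) - exp(-5*t)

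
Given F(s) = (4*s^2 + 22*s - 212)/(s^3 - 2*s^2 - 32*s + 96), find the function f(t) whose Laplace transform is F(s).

Factor the denominator: s^3 - 2*s^2 - 32*s + 96 = (s - 4)^2*(s + 6).
Partial fraction decomposition gives [6/(s - 4)] + [-6/(s - 4)^2] + [-2/(s + 6)].
Invert each term: 6/(s - 4) ↔ 6e^(4t); -6/(s - 4)^2 ↔ -6t·e^(4t); -2/(s + 6) ↔ -2e^(-6t).

f(t) = -6*t*exp(4*t) + 6*exp(4*t) - 2*exp(-6*t)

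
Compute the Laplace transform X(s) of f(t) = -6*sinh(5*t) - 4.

Apply the Laplace transform termwise.
L{-4} = -4/s; (-6)·[L{sinh(5t)} = 5/(s^2 - 25)].

X(s) = -30/(s^2 - 25) - 4/s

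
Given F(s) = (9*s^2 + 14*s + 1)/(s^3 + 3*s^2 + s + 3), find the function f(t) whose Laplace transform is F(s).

Factor the denominator: s^3 + 3*s^2 + s + 3 = (s + 3)*(s^2 + 1).
Partial fraction decomposition gives [4/(s + 3)] + [5*s/(s^2 + 1)] + [-1/(s^2 + 1)].
Invert each term: 4/(s + 3) ↔ 4e^(-3t); 5·s/(s^2 + 1) ↔ 5cos(t); -1·1/(s^2 + 1) ↔ -sin(t).

f(t) = -sin(t) + 5*cos(t) + 4*exp(-3*t)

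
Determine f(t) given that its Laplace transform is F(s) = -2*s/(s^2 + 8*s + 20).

f(t) = 4*exp(-4*t)*sin(2*t) - 2*exp(-4*t)*cos(2*t)

Complete the square in the denominator: s^2 + 8*s + 20 = (s + 4)^2 + 2^2.
Split the numerator to match: -2*s = -2·(s + 4) + 4·2.
Invert each term: -2·(s + 4)/((s + 4)^2 + 4) ↔ -2e^(-4t)cos(2t); 4·2/((s + 4)^2 + 4) ↔ 4e^(-4t)sin(2t).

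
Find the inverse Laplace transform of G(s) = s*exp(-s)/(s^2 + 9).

The factor e^(-s) signals a time shift by c = 1 (second shifting theorem).
L{cos(3t)} = s/(s^2 + 9), so L^-1{s/(s^2 + 9)} = cos(3*t).
Hence the inverse is u(t - 1) times that function evaluated at t - 1.

Heaviside(t - 1)*(cos(3*t - 3))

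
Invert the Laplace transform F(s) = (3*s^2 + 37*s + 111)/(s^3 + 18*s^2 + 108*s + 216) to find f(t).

f(t) = -3*t^2*exp(-6*t)/2 + t*exp(-6*t) + 3*exp(-6*t)

Factor the denominator: s^3 + 18*s^2 + 108*s + 216 = (s + 6)^3.
Partial fraction decomposition gives [3/(s + 6)] + [(s + 6)^(-2)] + [-3/(s + 6)^3].
Invert each term: 3/(s + 6) ↔ 3e^(-6t); 1/(s + 6)^2 ↔ t·e^(-6t); -3/(s + 6)^3 ↔ (-3/2)t^2·e^(-6t).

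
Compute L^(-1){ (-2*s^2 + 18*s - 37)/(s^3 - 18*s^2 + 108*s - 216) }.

-t^2*exp(6*t)/2 - 6*t*exp(6*t) - 2*exp(6*t)

Factor the denominator: s^3 - 18*s^2 + 108*s - 216 = (s - 6)^3.
Partial fraction decomposition gives [-2/(s - 6)] + [-6/(s - 6)^2] + [-1/(s - 6)^3].
Invert each term: -2/(s - 6) ↔ -2e^(6t); -6/(s - 6)^2 ↔ -6t·e^(6t); -1/(s - 6)^3 ↔ (-1/2)t^2·e^(6t).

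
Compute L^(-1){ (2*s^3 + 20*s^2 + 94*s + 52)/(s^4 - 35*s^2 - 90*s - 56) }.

3*exp(7*t) + exp(-t) - 4*exp(-2*t) + 2*exp(-4*t)

Factor the denominator: s^4 - 35*s^2 - 90*s - 56 = (s - 7)*(s + 1)*(s + 2)*(s + 4).
Partial fraction decomposition gives [2/(s + 4)] + [-4/(s + 2)] + [1/(s + 1)] + [3/(s - 7)].
Invert each term: 2/(s + 4) ↔ 2e^(-4t); -4/(s + 2) ↔ -4e^(-2t); 1/(s + 1) ↔ e^(-t); 3/(s - 7) ↔ 3e^(7t).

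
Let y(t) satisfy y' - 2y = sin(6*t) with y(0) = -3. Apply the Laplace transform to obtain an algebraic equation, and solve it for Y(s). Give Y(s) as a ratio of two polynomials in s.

Transform both sides with L{·}.
The derivative rules (L{y'} = sY - y(0) = sY - (-3)) turn the left side into (s - 2)Y - (-3).
The right side is L{sin(6*t)} = 6/(s^2 + 36).
So (s - 2)Y = 6/(s^2 + 36) + (-3).
Divide through and combine into a single rational function.

Y(s) = (-3*s^2 - 102)/(s^3 - 2*s^2 + 36*s - 72)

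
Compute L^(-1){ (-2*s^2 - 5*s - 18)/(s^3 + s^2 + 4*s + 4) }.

-3*sin(2*t) + cos(2*t) - 3*exp(-t)

Factor the denominator: s^3 + s^2 + 4*s + 4 = (s + 1)*(s^2 + 4).
Partial fraction decomposition gives [-3/(s + 1)] + [s/(s^2 + 4)] + [-6/(s^2 + 4)].
Invert each term: -3/(s + 1) ↔ -3e^(-t); 1·s/(s^2 + 4) ↔ cos(2t); -3·2/(s^2 + 4) ↔ -3sin(2t).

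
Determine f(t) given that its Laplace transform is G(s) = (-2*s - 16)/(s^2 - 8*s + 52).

Complete the square in the denominator: s^2 - 8*s + 52 = (s - 4)^2 + 6^2.
Split the numerator to match: -2*s - 16 = -2·(s - 4) - 4·6.
Invert each term: -2·(s - 4)/((s - 4)^2 + 36) ↔ -2e^(4t)cos(6t); -4·6/((s - 4)^2 + 36) ↔ -4e^(4t)sin(6t).

f(t) = -4*exp(4*t)*sin(6*t) - 2*exp(4*t)*cos(6*t)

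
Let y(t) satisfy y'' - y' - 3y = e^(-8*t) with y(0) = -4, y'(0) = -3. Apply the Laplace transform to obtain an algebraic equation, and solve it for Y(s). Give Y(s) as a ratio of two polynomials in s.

Take the Laplace transform of both sides.
Using L{y''} = s^2 Y - s·y(0) - y'(0) and L{y'} = sY - y(0), with y(0) = -4, y'(0) = -3, the left side becomes (s^2 - s - 3)Y - (-4*s + 1).
The right side is L{e^(-8*t)} = 1/(s + 8).
So (s^2 - s - 3)Y = 1/(s + 8) + (-4*s + 1).
Divide through and combine into a single rational function.

Y(s) = (-4*s^2 - 31*s + 9)/(s^3 + 7*s^2 - 11*s - 24)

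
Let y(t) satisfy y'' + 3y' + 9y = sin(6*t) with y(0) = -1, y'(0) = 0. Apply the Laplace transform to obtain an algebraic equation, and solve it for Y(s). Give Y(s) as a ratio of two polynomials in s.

Y(s) = (-s^3 - 3*s^2 - 36*s - 102)/(s^4 + 3*s^3 + 45*s^2 + 108*s + 324)

Transform both sides with L{·}.
Using L{y''} = s^2 Y - s·y(0) - y'(0) and L{y'} = sY - y(0), with y(0) = -1, y'(0) = 0, the left side becomes (s^2 + 3*s + 9)Y - (-s - 3).
The right side is L{sin(6*t)} = 6/(s^2 + 36).
So (s^2 + 3*s + 9)Y = 6/(s^2 + 36) + (-s - 3).
Solve for Y(s) and write it as one ratio of polynomials.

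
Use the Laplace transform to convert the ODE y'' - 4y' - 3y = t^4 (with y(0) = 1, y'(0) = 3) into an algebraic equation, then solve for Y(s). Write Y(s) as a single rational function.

Y(s) = (s^6 - s^5 + 24)/(s^7 - 4*s^6 - 3*s^5)

Transform both sides with L{·}.
The derivative rules (L{y''} = s^2 Y - s·y(0) - y'(0) and L{y'} = sY - y(0), with y(0) = 1, y'(0) = 3) turn the left side into (s^2 - 4*s - 3)Y - (s - 1).
The right side is L{t^4} = 24/s^5.
So (s^2 - 4*s - 3)Y = 24/s^5 + (s - 1).
Isolate Y and clear denominators.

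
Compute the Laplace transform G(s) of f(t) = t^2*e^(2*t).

G(s) = 2/(s - 2)^3

L{e^(2t)} = 1/(s - 2).
Then apply L{t^2·g(t)} = (-1)^2 d^2/ds^2[H(s)] with H(s) = 1/(s - 2):
differentiating 2 times and applying the sign gives 2/(s - 2)^3.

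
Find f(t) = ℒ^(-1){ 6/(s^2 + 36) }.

Since L{sin(6t)} = 6/(s^2 + 36), the inverse is sin(6*t).

f(t) = sin(6*t)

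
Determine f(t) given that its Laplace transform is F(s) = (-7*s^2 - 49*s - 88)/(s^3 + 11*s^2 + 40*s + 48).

Factor the denominator: s^3 + 11*s^2 + 40*s + 48 = (s + 3)*(s + 4)^2.
Partial fraction decomposition gives [-3/(s + 4)] + [4/(s + 4)^2] + [-4/(s + 3)].
Invert each term: -3/(s + 4) ↔ -3e^(-4t); 4/(s + 4)^2 ↔ 4t·e^(-4t); -4/(s + 3) ↔ -4e^(-3t).

f(t) = 4*t*exp(-4*t) - 4*exp(-3*t) - 3*exp(-4*t)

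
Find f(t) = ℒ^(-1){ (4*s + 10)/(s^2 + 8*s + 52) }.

f(t) = -exp(-4*t)*sin(6*t) + 4*exp(-4*t)*cos(6*t)

Complete the square in the denominator: s^2 + 8*s + 52 = (s + 4)^2 + 6^2.
Split the numerator to match: 4*s + 10 = 4·(s + 4) - 1·6.
Invert each term: 4·(s + 4)/((s + 4)^2 + 36) ↔ 4e^(-4t)cos(6t); -1·6/((s + 4)^2 + 36) ↔ -e^(-4t)sin(6t).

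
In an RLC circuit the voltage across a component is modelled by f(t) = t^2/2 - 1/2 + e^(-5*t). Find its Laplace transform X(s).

X(s) = 1/(s + 5) - 1/(2*s) + s^(-3)

Apply the Laplace transform termwise.
L{e^(-5t)} = 1/(s + 5); L{-1/2} = (-1/2)/s; (1/2)·[L{t^2} = 2!/s^3 = 2/s^3].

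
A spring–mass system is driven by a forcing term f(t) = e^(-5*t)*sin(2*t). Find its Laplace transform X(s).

X(s) = 2/((s + 5)^2 + 4)

L{sin(2t)} = 2/(s^2 + 4).
By the first shifting theorem, multiplying by e^(-5t) replaces s with s + 5.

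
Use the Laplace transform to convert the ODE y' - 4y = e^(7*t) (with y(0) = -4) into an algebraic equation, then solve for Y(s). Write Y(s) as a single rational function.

Take the Laplace transform of both sides.
With L{y'} = sY - y(0) = sY - (-4): the LHS transforms to (s - 4)Y - (-4).
The right side is L{e^(7*t)} = 1/(s - 7).
So (s - 4)Y = 1/(s - 7) + (-4).
Isolate Y and clear denominators.

Y(s) = (-4*s + 29)/(s^2 - 11*s + 28)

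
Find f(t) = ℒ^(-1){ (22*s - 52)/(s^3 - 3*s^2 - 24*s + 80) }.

f(t) = 4*t*exp(4*t) + 2*exp(4*t) - 2*exp(-5*t)

Factor the denominator: s^3 - 3*s^2 - 24*s + 80 = (s - 4)^2*(s + 5).
Partial fraction decomposition gives [2/(s - 4)] + [4/(s - 4)^2] + [-2/(s + 5)].
Invert each term: 2/(s - 4) ↔ 2e^(4t); 4/(s - 4)^2 ↔ 4t·e^(4t); -2/(s + 5) ↔ -2e^(-5t).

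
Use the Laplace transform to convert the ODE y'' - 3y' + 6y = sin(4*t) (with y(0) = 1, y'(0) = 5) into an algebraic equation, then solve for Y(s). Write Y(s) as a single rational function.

Take the Laplace transform of both sides.
The derivative rules (L{y''} = s^2 Y - s·y(0) - y'(0) and L{y'} = sY - y(0), with y(0) = 1, y'(0) = 5) turn the left side into (s^2 - 3*s + 6)Y - (s + 2).
The right side is L{sin(4*t)} = 4/(s^2 + 16).
So (s^2 - 3*s + 6)Y = 4/(s^2 + 16) + (s + 2).
Solve for Y(s) and write it as one ratio of polynomials.

Y(s) = (s^3 + 2*s^2 + 16*s + 36)/(s^4 - 3*s^3 + 22*s^2 - 48*s + 96)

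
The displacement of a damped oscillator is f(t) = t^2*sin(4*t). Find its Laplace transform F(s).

F(s) = 8*(3*s^2 - 16)/(s^2 + 16)^3

L{sin(4t)} = 4/(s^2 + 16).
Then apply L{t^2·g(t)} = (-1)^2 d^2/ds^2[G(s)] with G(s) = 4/(s^2 + 16):
differentiating 2 times and applying the sign gives 8*(3*s^2 - 16)/(s^2 + 16)^3.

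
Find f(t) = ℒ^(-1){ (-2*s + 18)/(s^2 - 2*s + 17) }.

f(t) = 4*exp(t)*sin(4*t) - 2*exp(t)*cos(4*t)

Complete the square in the denominator: s^2 - 2*s + 17 = (s - 1)^2 + 4^2.
Split the numerator to match: -2*s + 18 = -2·(s - 1) + 4·4.
Invert each term: -2·(s - 1)/((s - 1)^2 + 16) ↔ -2e^(t)cos(4t); 4·4/((s - 1)^2 + 16) ↔ 4e^(t)sin(4t).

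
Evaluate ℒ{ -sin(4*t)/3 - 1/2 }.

-4/(3*(s^2 + 16)) - 1/(2*s)

Apply the Laplace transform termwise.
(-1/3)·[L{sin(4t)} = 4/(s^2 + 16)]; L{-1/2} = (-1/2)/s.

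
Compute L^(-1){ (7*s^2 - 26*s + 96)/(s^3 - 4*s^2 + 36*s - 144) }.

2*exp(4*t) - sin(6*t) + 5*cos(6*t)

Factor the denominator: s^3 - 4*s^2 + 36*s - 144 = (s - 4)*(s^2 + 36).
Partial fraction decomposition gives [2/(s - 4)] + [5*s/(s^2 + 36)] + [-6/(s^2 + 36)].
Invert each term: 2/(s - 4) ↔ 2e^(4t); 5·s/(s^2 + 36) ↔ 5cos(6t); -1·6/(s^2 + 36) ↔ -sin(6t).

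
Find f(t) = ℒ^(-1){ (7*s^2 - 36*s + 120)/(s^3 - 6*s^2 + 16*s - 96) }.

Factor the denominator: s^3 - 6*s^2 + 16*s - 96 = (s - 6)*(s^2 + 16).
Partial fraction decomposition gives [3/(s - 6)] + [4*s/(s^2 + 16)] + [-12/(s^2 + 16)].
Invert each term: 3/(s - 6) ↔ 3e^(6t); 4·s/(s^2 + 16) ↔ 4cos(4t); -3·4/(s^2 + 16) ↔ -3sin(4t).

f(t) = 3*exp(6*t) - 3*sin(4*t) + 4*cos(4*t)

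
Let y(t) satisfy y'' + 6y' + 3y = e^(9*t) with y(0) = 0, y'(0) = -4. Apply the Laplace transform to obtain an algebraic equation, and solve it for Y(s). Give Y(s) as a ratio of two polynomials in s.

Transform both sides with L{·}.
The derivative rules (L{y''} = s^2 Y - s·y(0) - y'(0) and L{y'} = sY - y(0), with y(0) = 0, y'(0) = -4) turn the left side into (s^2 + 6*s + 3)Y - (-4).
The right side is L{e^(9*t)} = 1/(s - 9).
So (s^2 + 6*s + 3)Y = 1/(s - 9) + (-4).
Solve for Y(s) and write it as one ratio of polynomials.

Y(s) = (-4*s + 37)/(s^3 - 3*s^2 - 51*s - 27)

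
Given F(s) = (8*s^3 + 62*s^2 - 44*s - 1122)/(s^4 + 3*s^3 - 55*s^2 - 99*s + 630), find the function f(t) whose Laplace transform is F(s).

Factor the denominator: s^4 + 3*s^3 - 55*s^2 - 99*s + 630 = (s - 6)*(s - 3)*(s + 5)*(s + 7).
Partial fraction decomposition gives [6/(s - 6)] + [-2/(s + 5)] + [2/(s + 7)] + [2/(s - 3)].
Invert each term: 6/(s - 6) ↔ 6e^(6t); -2/(s + 5) ↔ -2e^(-5t); 2/(s + 7) ↔ 2e^(-7t); 2/(s - 3) ↔ 2e^(3t).

f(t) = 6*exp(6*t) + 2*exp(3*t) - 2*exp(-5*t) + 2*exp(-7*t)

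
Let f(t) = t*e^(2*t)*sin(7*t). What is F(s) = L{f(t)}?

F(s) = 14*(s - 2)/(s^2 - 4*s + 53)^2

L{sin(7t)} = 7/(s^2 + 49).
Multiplying by e^(2t) shifts s → s - 2, so L{e^(2*t)*sin(7*t)} = 7/((s - 2)^2 + 49).
Then apply L{t·g(t)} = -d/ds[G(s)] with G(s) = 7/((s - 2)^2 + 49):
differentiating 1 time and applying the sign gives 14*(s - 2)/(s^2 - 4*s + 53)^2.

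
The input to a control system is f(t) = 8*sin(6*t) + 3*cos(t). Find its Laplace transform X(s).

X(s) = 3*s/(s^2 + 1) + 48/(s^2 + 36)

Apply the Laplace transform termwise.
(8)·[L{sin(6t)} = 6/(s^2 + 36)]; (3)·[L{cos(t)} = s/(s^2 + 1)].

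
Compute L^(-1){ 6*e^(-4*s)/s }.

The factor e^(-4s) signals a time shift by c = 4 (second shifting theorem).
L{6} = 6/s, so L^-1{6/s} = 6.
Hence the inverse is u(t - 4) times that function evaluated at t - 4.

Heaviside(t - 4)*(6)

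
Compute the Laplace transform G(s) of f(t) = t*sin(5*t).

L{sin(5t)} = 5/(s^2 + 25).
Then apply L{t·g(t)} = -d/ds[H(s)] with H(s) = 5/(s^2 + 25):
differentiating 1 time and applying the sign gives 10*s/(s^2 + 25)^2.

G(s) = 10*s/(s^2 + 25)^2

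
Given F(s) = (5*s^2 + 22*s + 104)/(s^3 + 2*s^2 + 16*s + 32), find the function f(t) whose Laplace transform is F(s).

f(t) = 5*sin(4*t) + cos(4*t) + 4*exp(-2*t)

Factor the denominator: s^3 + 2*s^2 + 16*s + 32 = (s + 2)*(s^2 + 16).
Partial fraction decomposition gives [4/(s + 2)] + [s/(s^2 + 16)] + [20/(s^2 + 16)].
Invert each term: 4/(s + 2) ↔ 4e^(-2t); 1·s/(s^2 + 16) ↔ cos(4t); 5·4/(s^2 + 16) ↔ 5sin(4t).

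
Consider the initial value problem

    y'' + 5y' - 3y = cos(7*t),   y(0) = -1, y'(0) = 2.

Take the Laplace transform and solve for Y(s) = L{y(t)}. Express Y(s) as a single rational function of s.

Y(s) = (-s^3 - 3*s^2 - 48*s - 147)/(s^4 + 5*s^3 + 46*s^2 + 245*s - 147)

Laplace-transform each side.
The derivative rules (L{y''} = s^2 Y - s·y(0) - y'(0) and L{y'} = sY - y(0), with y(0) = -1, y'(0) = 2) turn the left side into (s^2 + 5*s - 3)Y - (-s - 3).
The right side is L{cos(7*t)} = s/(s^2 + 49).
So (s^2 + 5*s - 3)Y = s/(s^2 + 49) + (-s - 3).
Isolate Y and clear denominators.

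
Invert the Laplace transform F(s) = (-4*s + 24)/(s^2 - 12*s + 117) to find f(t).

Rewrite the denominator: s^2 - 12*s + 117 = (s - 6)^2 + 81.
The form in (s - 6) signals a first-shifting-theorem factor e^(6t).
Since L{cos(9t)} = s/(s^2 + 81), the inverse is e^(6*t)*cos(9*t), scaled by -4.

f(t) = -4*exp(6*t)*cos(9*t)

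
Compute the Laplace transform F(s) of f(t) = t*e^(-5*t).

L{e^(-5t)} = 1/(s + 5).
Then apply L{t·g(t)} = -d/ds[G(s)] with G(s) = 1/(s + 5):
differentiating 1 time and applying the sign gives (s + 5)^(-2).

F(s) = (s + 5)^(-2)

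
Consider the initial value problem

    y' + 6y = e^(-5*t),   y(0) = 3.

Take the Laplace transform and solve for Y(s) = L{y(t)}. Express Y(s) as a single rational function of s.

Apply the Laplace transform to the equation.
With L{y'} = sY - y(0) = sY - 3: the LHS transforms to (s + 6)Y - (3).
The right side is L{e^(-5*t)} = 1/(s + 5).
So (s + 6)Y = 1/(s + 5) + (3).
Divide through and combine into a single rational function.

Y(s) = (3*s + 16)/(s^2 + 11*s + 30)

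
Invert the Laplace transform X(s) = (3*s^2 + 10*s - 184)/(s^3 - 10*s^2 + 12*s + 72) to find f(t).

Factor the denominator: s^3 - 10*s^2 + 12*s + 72 = (s - 6)^2*(s + 2).
Partial fraction decomposition gives [6/(s - 6)] + [-2/(s - 6)^2] + [-3/(s + 2)].
Invert each term: 6/(s - 6) ↔ 6e^(6t); -2/(s - 6)^2 ↔ -2t·e^(6t); -3/(s + 2) ↔ -3e^(-2t).

f(t) = -2*t*exp(6*t) + 6*exp(6*t) - 3*exp(-2*t)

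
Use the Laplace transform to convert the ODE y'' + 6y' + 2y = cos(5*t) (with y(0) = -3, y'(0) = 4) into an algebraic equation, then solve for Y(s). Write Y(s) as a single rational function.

Y(s) = (-3*s^3 - 14*s^2 - 74*s - 350)/(s^4 + 6*s^3 + 27*s^2 + 150*s + 50)

Laplace-transform each side.
Using L{y''} = s^2 Y - s·y(0) - y'(0) and L{y'} = sY - y(0), with y(0) = -3, y'(0) = 4, the left side becomes (s^2 + 6*s + 2)Y - (-3*s - 14).
The right side is L{cos(5*t)} = s/(s^2 + 25).
So (s^2 + 6*s + 2)Y = s/(s^2 + 25) + (-3*s - 14).
Isolate Y and clear denominators.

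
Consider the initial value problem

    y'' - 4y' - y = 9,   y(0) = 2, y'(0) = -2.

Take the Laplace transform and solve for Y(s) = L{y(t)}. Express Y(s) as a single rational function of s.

Take the Laplace transform of both sides.
Using L{y''} = s^2 Y - s·y(0) - y'(0) and L{y'} = sY - y(0), with y(0) = 2, y'(0) = -2, the left side becomes (s^2 - 4*s - 1)Y - (2*s - 10).
The right side is L{9} = 9/s.
So (s^2 - 4*s - 1)Y = 9/s + (2*s - 10).
Solve for Y(s) and write it as one ratio of polynomials.

Y(s) = (2*s^2 - 10*s + 9)/(s^3 - 4*s^2 - s)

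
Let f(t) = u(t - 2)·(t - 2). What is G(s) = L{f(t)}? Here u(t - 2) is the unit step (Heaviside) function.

By the second shifting theorem, L{u(t - c)·g(t - c)} = e^(-cs)·H(s) with c = 2 and H(s) = L{g(t)}.
L{t} = 1!/s^2 = 1/s^2.

G(s) = exp(-2*s)/s^2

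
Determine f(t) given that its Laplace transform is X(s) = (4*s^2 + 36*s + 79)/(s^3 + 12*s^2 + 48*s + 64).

Factor the denominator: s^3 + 12*s^2 + 48*s + 64 = (s + 4)^3.
Partial fraction decomposition gives [4/(s + 4)] + [4/(s + 4)^2] + [-1/(s + 4)^3].
Invert each term: 4/(s + 4) ↔ 4e^(-4t); 4/(s + 4)^2 ↔ 4t·e^(-4t); -1/(s + 4)^3 ↔ (-1/2)t^2·e^(-4t).

f(t) = -t^2*exp(-4*t)/2 + 4*t*exp(-4*t) + 4*exp(-4*t)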